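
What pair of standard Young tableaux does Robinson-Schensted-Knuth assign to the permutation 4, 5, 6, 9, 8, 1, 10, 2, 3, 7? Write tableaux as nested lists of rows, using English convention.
Insert each entry of the permutation into P by Schensted row insertion, recording in Q the position of each new cell.

Insert 4: appended to row 1. P = [[4]].
Insert 5: appended to row 1. P = [[4, 5]].
Insert 6: appended to row 1. P = [[4, 5, 6]].
Insert 9: appended to row 1. P = [[4, 5, 6, 9]].
Insert 8: 8 bumps 9 from row 1; 9 starts row 2. P = [[4, 5, 6, 8], [9]].
Insert 1: 1 bumps 4 from row 1; 4 bumps 9 from row 2; 9 starts row 3. P = [[1, 5, 6, 8], [4], [9]].
Insert 10: appended to row 1. P = [[1, 5, 6, 8, 10], [4], [9]].
Insert 2: 2 bumps 5 from row 1; 5 appends to row 2. P = [[1, 2, 6, 8, 10], [4, 5], [9]].
Insert 3: 3 bumps 6 from row 1; 6 appends to row 2. P = [[1, 2, 3, 8, 10], [4, 5, 6], [9]].
Insert 7: 7 bumps 8 from row 1; 8 appends to row 2. P = [[1, 2, 3, 7, 10], [4, 5, 6, 8], [9]].

So P = [[1, 2, 3, 7, 10], [4, 5, 6, 8], [9]], Q = [[1, 2, 3, 4, 7], [5, 8, 9, 10], [6]].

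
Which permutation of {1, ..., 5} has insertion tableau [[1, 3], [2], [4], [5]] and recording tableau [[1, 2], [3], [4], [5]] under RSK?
Reverse the RSK construction: for i from n down to 1, find the cell of Q containing i, remove the entry at that cell from P, and reverse-bump it up through P; the value ejected from row 1 is w(i).

Step i=5: Q has 5 at row 4, column 1; remove 5 from row 4 of P and reverse-bump: 5 enters row 3 and ejects 4; 4 enters row 2 and ejects 2; 2 enters row 1 and ejects 1. So w(5) = 1. P is now [[2, 3], [4], [5]].
Step i=4: Q has 4 at row 3, column 1; remove 5 from row 3 of P and reverse-bump: 5 enters row 2 and ejects 4; 4 enters row 1 and ejects 3. So w(4) = 3. P is now [[2, 4], [5]].
Step i=3: Q has 3 at row 2, column 1; remove 5 from row 2 of P and reverse-bump: 5 enters row 1 and ejects 4. So w(3) = 4. P is now [[2, 5]].
Step i=2: Q has 2 at row 1, column 2; remove that cell from P, ejecting 5. So w(2) = 5. P is now [[2]].
Step i=1: Q has 1 at row 1, column 1; remove that cell from P, ejecting 2. So w(1) = 2. P is now [].

So w = 2 5 4 3 1.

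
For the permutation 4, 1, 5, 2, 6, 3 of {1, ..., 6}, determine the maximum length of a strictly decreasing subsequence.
2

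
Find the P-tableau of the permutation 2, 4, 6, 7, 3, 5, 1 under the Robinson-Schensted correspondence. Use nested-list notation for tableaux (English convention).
Insert 2: appended to row 1. P = [[2]].
Insert 4: appended to row 1. P = [[2, 4]].
Insert 6: appended to row 1. P = [[2, 4, 6]].
Insert 7: appended to row 1. P = [[2, 4, 6, 7]].
Insert 3: 3 bumps 4 from row 1; 4 starts row 2. P = [[2, 3, 6, 7], [4]].
Insert 5: 5 bumps 6 from row 1; 6 appends to row 2. P = [[2, 3, 5, 7], [4, 6]].
Insert 1: 1 bumps 2 from row 1; 2 bumps 4 from row 2; 4 starts row 3. P = [[1, 3, 5, 7], [2, 6], [4]].

So P = [[1, 3, 5, 7], [2, 6], [4]].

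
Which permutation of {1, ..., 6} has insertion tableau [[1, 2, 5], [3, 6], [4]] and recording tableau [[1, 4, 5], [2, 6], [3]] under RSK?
Reverse RSK: for i = n, n-1, ..., 1, locate i in Q, remove the corresponding corner cell from P, and reverse-bump its entry up through P; the value ejected from row 1 is w(i).

So w = 4 3 1 2 6 5.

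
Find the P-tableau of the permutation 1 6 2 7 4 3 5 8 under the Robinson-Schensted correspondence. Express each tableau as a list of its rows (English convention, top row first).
P = [[1, 2, 3, 5, 8], [4, 7], [6]]

Insert 1: appended to row 1. P = [[1]].
Insert 6: appended to row 1. P = [[1, 6]].
Insert 2: 2 bumps 6 from row 1; 6 starts row 2. P = [[1, 2], [6]].
Insert 7: appended to row 1. P = [[1, 2, 7], [6]].
Insert 4: 4 bumps 7 from row 1; 7 appends to row 2. P = [[1, 2, 4], [6, 7]].
Insert 3: 3 bumps 4 from row 1; 4 bumps 6 from row 2; 6 starts row 3. P = [[1, 2, 3], [4, 7], [6]].
Insert 5: appended to row 1. P = [[1, 2, 3, 5], [4, 7], [6]].
Insert 8: appended to row 1. P = [[1, 2, 3, 5, 8], [4, 7], [6]].

So P = [[1, 2, 3, 5, 8], [4, 7], [6]].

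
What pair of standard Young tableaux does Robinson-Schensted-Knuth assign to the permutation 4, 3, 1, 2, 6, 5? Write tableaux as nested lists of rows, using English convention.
P = [[1, 2, 5], [3, 6], [4]], Q = [[1, 4, 5], [2, 6], [3]]

Insert each entry of the permutation into P by Schensted row insertion, recording in Q the position of each new cell.

Insert 4: appended to row 1. P = [[4]], Q = [[1]].
Insert 3: 3 bumps 4 from row 1; 4 starts row 2. P = [[3], [4]], Q = [[1], [2]].
Insert 1: 1 bumps 3 from row 1; 3 bumps 4 from row 2; 4 starts row 3. P = [[1], [3], [4]], Q = [[1], [2], [3]].
Insert 2: appended to row 1. P = [[1, 2], [3], [4]], Q = [[1, 4], [2], [3]].
Insert 6: appended to row 1. P = [[1, 2, 6], [3], [4]], Q = [[1, 4, 5], [2], [3]].
Insert 5: 5 bumps 6 from row 1; 6 appends to row 2. P = [[1, 2, 5], [3, 6], [4]], Q = [[1, 4, 5], [2, 6], [3]].

So P = [[1, 2, 5], [3, 6], [4]], Q = [[1, 4, 5], [2, 6], [3]].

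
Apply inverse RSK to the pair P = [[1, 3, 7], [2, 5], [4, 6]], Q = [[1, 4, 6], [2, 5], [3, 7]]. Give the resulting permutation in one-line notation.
Reverse the RSK construction: for i from n down to 1, find the cell of Q containing i, remove the entry at that cell from P, and reverse-bump it up through P; the value ejected from row 1 is w(i).

Step i=7: Q has 7 at row 3, column 2; remove 6 from row 3 of P and reverse-bump: 6 enters row 2 and ejects 5; 5 enters row 1 and ejects 3. So w(7) = 3. P is now [[1, 5, 7], [2, 6], [4]].
Step i=6: Q has 6 at row 1, column 3; remove that cell from P, ejecting 7. So w(6) = 7. P is now [[1, 5], [2, 6], [4]].
Step i=5: Q has 5 at row 2, column 2; remove 6 from row 2 of P and reverse-bump: 6 enters row 1 and ejects 5. So w(5) = 5. P is now [[1, 6], [2], [4]].
Step i=4: Q has 4 at row 1, column 2; remove that cell from P, ejecting 6. So w(4) = 6. P is now [[1], [2], [4]].
Step i=3: Q has 3 at row 3, column 1; remove 4 from row 3 of P and reverse-bump: 4 enters row 2 and ejects 2; 2 enters row 1 and ejects 1. So w(3) = 1. P is now [[2], [4]].
Step i=2: Q has 2 at row 2, column 1; remove 4 from row 2 of P and reverse-bump: 4 enters row 1 and ejects 2. So w(2) = 2. P is now [[4]].
Step i=1: Q has 1 at row 1, column 1; remove that cell from P, ejecting 4. So w(1) = 4. P is now [].

So w = 4 2 1 6 5 7 3.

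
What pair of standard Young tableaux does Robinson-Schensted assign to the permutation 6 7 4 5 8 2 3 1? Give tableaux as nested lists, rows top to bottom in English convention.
P = [[1, 3, 8], [2, 5], [4, 7], [6]], Q = [[1, 2, 5], [3, 4], [6, 7], [8]]

Insert each entry of the permutation into P by Schensted row insertion, recording in Q the position of each new cell.

Insert 6: appended to row 1. P = [[6]], Q = [[1]].
Insert 7: appended to row 1. P = [[6, 7]], Q = [[1, 2]].
Insert 4: 4 bumps 6 from row 1; 6 starts row 2. P = [[4, 7], [6]], Q = [[1, 2], [3]].
Insert 5: 5 bumps 7 from row 1; 7 appends to row 2. P = [[4, 5], [6, 7]], Q = [[1, 2], [3, 4]].
Insert 8: appended to row 1. P = [[4, 5, 8], [6, 7]], Q = [[1, 2, 5], [3, 4]].
Insert 2: 2 bumps 4 from row 1; 4 bumps 6 from row 2; 6 starts row 3. P = [[2, 5, 8], [4, 7], [6]], Q = [[1, 2, 5], [3, 4], [6]].
Insert 3: 3 bumps 5 from row 1; 5 bumps 7 from row 2; 7 appends to row 3. P = [[2, 3, 8], [4, 5], [6, 7]], Q = [[1, 2, 5], [3, 4], [6, 7]].
Insert 1: 1 bumps 2 from row 1; 2 bumps 4 from row 2; 4 bumps 6 from row 3; 6 starts row 4. P = [[1, 3, 8], [2, 5], [4, 7], [6]], Q = [[1, 2, 5], [3, 4], [6, 7], [8]].

So P = [[1, 3, 8], [2, 5], [4, 7], [6]], Q = [[1, 2, 5], [3, 4], [6, 7], [8]].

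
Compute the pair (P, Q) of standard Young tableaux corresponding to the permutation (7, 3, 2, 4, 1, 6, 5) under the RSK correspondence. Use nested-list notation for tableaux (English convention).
P = [[1, 4, 5], [2, 6], [3], [7]], Q = [[1, 4, 6], [2, 7], [3], [5]]

Insert each entry of the permutation into P by Schensted row insertion, recording in Q the position of each new cell.

After inserting 7: P = [[7]].
After inserting 3: P = [[3], [7]].
After inserting 2: P = [[2], [3], [7]].
After inserting 4: P = [[2, 4], [3], [7]].
After inserting 1: P = [[1, 4], [2], [3], [7]].
After inserting 6: P = [[1, 4, 6], [2], [3], [7]].
After inserting 5: P = [[1, 4, 5], [2, 6], [3], [7]].

So P = [[1, 4, 5], [2, 6], [3], [7]], Q = [[1, 4, 6], [2, 7], [3], [5]].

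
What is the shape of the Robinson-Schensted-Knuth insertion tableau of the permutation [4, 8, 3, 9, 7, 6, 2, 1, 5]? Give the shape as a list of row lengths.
Row-insert each entry into an empty tableau.

After inserting 4: P = [[4]].
After inserting 8: P = [[4, 8]].
After inserting 3: P = [[3, 8], [4]].
After inserting 9: P = [[3, 8, 9], [4]].
After inserting 7: P = [[3, 7, 9], [4, 8]].
After inserting 6: P = [[3, 6, 9], [4, 7], [8]].
After inserting 2: P = [[2, 6, 9], [3, 7], [4], [8]].
After inserting 1: P = [[1, 6, 9], [2, 7], [3], [4], [8]].
After inserting 5: P = [[1, 5, 9], [2, 6], [3, 7], [4], [8]].

The final insertion tableau P = [[1, 5, 9], [2, 6], [3, 7], [4], [8]] has shape [3, 2, 2, 1, 1].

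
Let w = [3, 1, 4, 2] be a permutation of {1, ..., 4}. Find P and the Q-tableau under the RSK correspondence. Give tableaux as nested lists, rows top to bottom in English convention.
P = [[1, 2], [3, 4]], Q = [[1, 3], [2, 4]]

Insert each entry of the permutation into P by Schensted row insertion, recording in Q the position of each new cell.

Insert 3: appended to row 1. P = [[3]].
Insert 1: 1 bumps 3 from row 1; 3 starts row 2. P = [[1], [3]].
Insert 4: appended to row 1. P = [[1, 4], [3]].
Insert 2: 2 bumps 4 from row 1; 4 appends to row 2. P = [[1, 2], [3, 4]].

So P = [[1, 2], [3, 4]], Q = [[1, 3], [2, 4]].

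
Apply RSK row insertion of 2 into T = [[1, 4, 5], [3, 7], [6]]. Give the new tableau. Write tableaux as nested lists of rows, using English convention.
[[1, 2, 5], [3, 4], [6, 7]]

In row 1, 2 replaces 4 (the leftmost entry greater than 2); 4 is bumped to row 2. In row 2, 4 replaces 7 (the leftmost entry greater than 4); 7 is bumped to row 3. 7 is appended to row 3. The new tableau is [[1, 2, 5], [3, 4], [6, 7]].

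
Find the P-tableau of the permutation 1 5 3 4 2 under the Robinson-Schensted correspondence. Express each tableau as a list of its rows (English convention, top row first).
Insert 1: appended to row 1. P = [[1]].
Insert 5: appended to row 1. P = [[1, 5]].
Insert 3: 3 bumps 5 from row 1; 5 starts row 2. P = [[1, 3], [5]].
Insert 4: appended to row 1. P = [[1, 3, 4], [5]].
Insert 2: 2 bumps 3 from row 1; 3 bumps 5 from row 2; 5 starts row 3. P = [[1, 2, 4], [3], [5]].

So P = [[1, 2, 4], [3], [5]].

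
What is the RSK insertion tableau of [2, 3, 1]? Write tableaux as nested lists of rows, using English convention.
P = [[1, 3], [2]]

Insert 2: appended to row 1. P = [[2]].
Insert 3: appended to row 1. P = [[2, 3]].
Insert 1: 1 bumps 2 from row 1; 2 starts row 2. P = [[1, 3], [2]].

So P = [[1, 3], [2]].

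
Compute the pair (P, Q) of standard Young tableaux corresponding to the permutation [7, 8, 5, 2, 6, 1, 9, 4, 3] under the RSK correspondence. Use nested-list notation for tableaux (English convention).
P = [[1, 3, 9], [2, 4], [5, 6], [7, 8]], Q = [[1, 2, 7], [3, 5], [4, 8], [6, 9]]

Insert each entry of the permutation into P by Schensted row insertion, recording in Q the position of each new cell.

Insert 7: appended to row 1. P = [[7]], Q = [[1]].
Insert 8: appended to row 1. P = [[7, 8]], Q = [[1, 2]].
Insert 5: 5 bumps 7 from row 1; 7 starts row 2. P = [[5, 8], [7]], Q = [[1, 2], [3]].
Insert 2: 2 bumps 5 from row 1; 5 bumps 7 from row 2; 7 starts row 3. P = [[2, 8], [5], [7]], Q = [[1, 2], [3], [4]].
Insert 6: 6 bumps 8 from row 1; 8 appends to row 2. P = [[2, 6], [5, 8], [7]], Q = [[1, 2], [3, 5], [4]].
Insert 1: 1 bumps 2 from row 1; 2 bumps 5 from row 2; 5 bumps 7 from row 3; 7 starts row 4. P = [[1, 6], [2, 8], [5], [7]], Q = [[1, 2], [3, 5], [4], [6]].
Insert 9: appended to row 1. P = [[1, 6, 9], [2, 8], [5], [7]], Q = [[1, 2, 7], [3, 5], [4], [6]].
Insert 4: 4 bumps 6 from row 1; 6 bumps 8 from row 2; 8 appends to row 3. P = [[1, 4, 9], [2, 6], [5, 8], [7]], Q = [[1, 2, 7], [3, 5], [4, 8], [6]].
Insert 3: 3 bumps 4 from row 1; 4 bumps 6 from row 2; 6 bumps 8 from row 3; 8 appends to row 4. P = [[1, 3, 9], [2, 4], [5, 6], [7, 8]], Q = [[1, 2, 7], [3, 5], [4, 8], [6, 9]].

So P = [[1, 3, 9], [2, 4], [5, 6], [7, 8]], Q = [[1, 2, 7], [3, 5], [4, 8], [6, 9]].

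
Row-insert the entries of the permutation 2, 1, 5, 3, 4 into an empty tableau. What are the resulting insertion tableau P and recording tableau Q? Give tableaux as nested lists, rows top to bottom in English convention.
P = [[1, 3, 4], [2, 5]], Q = [[1, 3, 5], [2, 4]]

Insert each entry of the permutation into P by Schensted row insertion, recording in Q the position of each new cell.

Insert 2: appended to row 1. P = [[2]], Q = [[1]].
Insert 1: 1 bumps 2 from row 1; 2 starts row 2. P = [[1], [2]], Q = [[1], [2]].
Insert 5: appended to row 1. P = [[1, 5], [2]], Q = [[1, 3], [2]].
Insert 3: 3 bumps 5 from row 1; 5 appends to row 2. P = [[1, 3], [2, 5]], Q = [[1, 3], [2, 4]].
Insert 4: appended to row 1. P = [[1, 3, 4], [2, 5]], Q = [[1, 3, 5], [2, 4]].

So P = [[1, 3, 4], [2, 5]], Q = [[1, 3, 5], [2, 4]].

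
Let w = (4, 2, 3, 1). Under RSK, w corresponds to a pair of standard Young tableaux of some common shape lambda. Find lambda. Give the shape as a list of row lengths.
[2, 1, 1]

Row-insert each entry into an empty tableau.

After inserting 4: P = [[4]].
After inserting 2: P = [[2], [4]].
After inserting 3: P = [[2, 3], [4]].
After inserting 1: P = [[1, 3], [2], [4]].

The final insertion tableau P = [[1, 3], [2], [4]] has shape [2, 1, 1].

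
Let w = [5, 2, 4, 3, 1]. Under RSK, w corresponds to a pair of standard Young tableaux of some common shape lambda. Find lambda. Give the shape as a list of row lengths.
[2, 1, 1, 1]

Row-insert each entry into an empty tableau.

After inserting 5: P = [[5]].
After inserting 2: P = [[2], [5]].
After inserting 4: P = [[2, 4], [5]].
After inserting 3: P = [[2, 3], [4], [5]].
After inserting 1: P = [[1, 3], [2], [4], [5]].

The final insertion tableau P = [[1, 3], [2], [4], [5]] has shape [2, 1, 1, 1].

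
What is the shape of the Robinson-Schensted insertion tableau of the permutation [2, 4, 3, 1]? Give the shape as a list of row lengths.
Row-insert each entry into an empty tableau.

After inserting 2: P = [[2]].
After inserting 4: P = [[2, 4]].
After inserting 3: P = [[2, 3], [4]].
After inserting 1: P = [[1, 3], [2], [4]].

The final insertion tableau P = [[1, 3], [2], [4]] has shape [2, 1, 1].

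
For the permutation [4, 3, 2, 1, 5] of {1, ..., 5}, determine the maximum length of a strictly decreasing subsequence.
4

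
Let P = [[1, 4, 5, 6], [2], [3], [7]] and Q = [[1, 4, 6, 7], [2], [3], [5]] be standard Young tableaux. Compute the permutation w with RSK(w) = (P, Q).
Reverse the RSK construction: for i from n down to 1, find the cell of Q containing i, remove the entry at that cell from P, and reverse-bump it up through P; the value ejected from row 1 is w(i).

Step i=7: Q has 7 at row 1, column 4; remove that cell from P, ejecting 6. So w(7) = 6. P is now [[1, 4, 5], [2], [3], [7]].
Step i=6: Q has 6 at row 1, column 3; remove that cell from P, ejecting 5. So w(6) = 5. P is now [[1, 4], [2], [3], [7]].
Step i=5: Q has 5 at row 4, column 1; remove 7 from row 4 of P and reverse-bump: 7 enters row 3 and ejects 3; 3 enters row 2 and ejects 2; 2 enters row 1 and ejects 1. So w(5) = 1. P is now [[2, 4], [3], [7]].
Step i=4: Q has 4 at row 1, column 2; remove that cell from P, ejecting 4. So w(4) = 4. P is now [[2], [3], [7]].
Step i=3: Q has 3 at row 3, column 1; remove 7 from row 3 of P and reverse-bump: 7 enters row 2 and ejects 3; 3 enters row 1 and ejects 2. So w(3) = 2. P is now [[3], [7]].
Step i=2: Q has 2 at row 2, column 1; remove 7 from row 2 of P and reverse-bump: 7 enters row 1 and ejects 3. So w(2) = 3. P is now [[7]].
Step i=1: Q has 1 at row 1, column 1; remove that cell from P, ejecting 7. So w(1) = 7. P is now [].

So w = 7 3 2 4 1 5 6.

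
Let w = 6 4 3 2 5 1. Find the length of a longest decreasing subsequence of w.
5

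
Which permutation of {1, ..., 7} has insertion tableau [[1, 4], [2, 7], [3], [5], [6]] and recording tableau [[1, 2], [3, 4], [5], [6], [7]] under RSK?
Reverse the RSK construction: for i from n down to 1, find the cell of Q containing i, remove the entry at that cell from P, and reverse-bump it up through P; the value ejected from row 1 is w(i).

Step i=7: Q has 7 at row 5, column 1; remove 6 from row 5 of P and reverse-bump: 6 enters row 4 and ejects 5; 5 enters row 3 and ejects 3; 3 enters row 2 and ejects 2; 2 enters row 1 and ejects 1. So w(7) = 1. P is now [[2, 4], [3, 7], [5], [6]].
Step i=6: Q has 6 at row 4, column 1; remove 6 from row 4 of P and reverse-bump: 6 enters row 3 and ejects 5; 5 enters row 2 and ejects 3; 3 enters row 1 and ejects 2. So w(6) = 2. P is now [[3, 4], [5, 7], [6]].
Step i=5: Q has 5 at row 3, column 1; remove 6 from row 3 of P and reverse-bump: 6 enters row 2 and ejects 5; 5 enters row 1 and ejects 4. So w(5) = 4. P is now [[3, 5], [6, 7]].
Step i=4: Q has 4 at row 2, column 2; remove 7 from row 2 of P and reverse-bump: 7 enters row 1 and ejects 5. So w(4) = 5. P is now [[3, 7], [6]].
Step i=3: Q has 3 at row 2, column 1; remove 6 from row 2 of P and reverse-bump: 6 enters row 1 and ejects 3. So w(3) = 3. P is now [[6, 7]].
Step i=2: Q has 2 at row 1, column 2; remove that cell from P, ejecting 7. So w(2) = 7. P is now [[6]].
Step i=1: Q has 1 at row 1, column 1; remove that cell from P, ejecting 6. So w(1) = 6. P is now [].

So w = 6 7 3 5 4 2 1.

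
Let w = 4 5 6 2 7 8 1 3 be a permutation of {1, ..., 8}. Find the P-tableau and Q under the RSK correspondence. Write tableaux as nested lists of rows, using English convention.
Insert each entry of the permutation into P by Schensted row insertion, recording in Q the position of each new cell.

Insert 4: appended to row 1. P = [[4]], Q = [[1]].
Insert 5: appended to row 1. P = [[4, 5]], Q = [[1, 2]].
Insert 6: appended to row 1. P = [[4, 5, 6]], Q = [[1, 2, 3]].
Insert 2: 2 bumps 4 from row 1; 4 starts row 2. P = [[2, 5, 6], [4]], Q = [[1, 2, 3], [4]].
Insert 7: appended to row 1. P = [[2, 5, 6, 7], [4]], Q = [[1, 2, 3, 5], [4]].
Insert 8: appended to row 1. P = [[2, 5, 6, 7, 8], [4]], Q = [[1, 2, 3, 5, 6], [4]].
Insert 1: 1 bumps 2 from row 1; 2 bumps 4 from row 2; 4 starts row 3. P = [[1, 5, 6, 7, 8], [2], [4]], Q = [[1, 2, 3, 5, 6], [4], [7]].
Insert 3: 3 bumps 5 from row 1; 5 appends to row 2. P = [[1, 3, 6, 7, 8], [2, 5], [4]], Q = [[1, 2, 3, 5, 6], [4, 8], [7]].

So P = [[1, 3, 6, 7, 8], [2, 5], [4]], Q = [[1, 2, 3, 5, 6], [4, 8], [7]].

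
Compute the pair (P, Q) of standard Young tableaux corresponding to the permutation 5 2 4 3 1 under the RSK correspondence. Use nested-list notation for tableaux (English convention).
Insert each entry of the permutation into P by Schensted row insertion, recording in Q the position of each new cell.

Insert 5: appended to row 1. P = [[5]].
Insert 2: 2 bumps 5 from row 1; 5 starts row 2. P = [[2], [5]].
Insert 4: appended to row 1. P = [[2, 4], [5]].
Insert 3: 3 bumps 4 from row 1; 4 bumps 5 from row 2; 5 starts row 3. P = [[2, 3], [4], [5]].
Insert 1: 1 bumps 2 from row 1; 2 bumps 4 from row 2; 4 bumps 5 from row 3; 5 starts row 4. P = [[1, 3], [2], [4], [5]].

So P = [[1, 3], [2], [4], [5]], Q = [[1, 3], [2], [4], [5]].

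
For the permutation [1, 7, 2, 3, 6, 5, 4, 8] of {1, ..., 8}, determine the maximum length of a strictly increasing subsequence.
5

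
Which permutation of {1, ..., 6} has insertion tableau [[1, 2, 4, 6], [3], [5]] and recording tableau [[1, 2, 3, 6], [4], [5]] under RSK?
1 3 5 4 2 6

Reverse the RSK construction: for i from n down to 1, find the cell of Q containing i, remove the entry at that cell from P, and reverse-bump it up through P; the value ejected from row 1 is w(i).

Step i=6: Q has 6 at row 1, column 4; remove that cell from P, ejecting 6. So w(6) = 6. P is now [[1, 2, 4], [3], [5]].
Step i=5: Q has 5 at row 3, column 1; remove 5 from row 3 of P and reverse-bump: 5 enters row 2 and ejects 3; 3 enters row 1 and ejects 2. So w(5) = 2. P is now [[1, 3, 4], [5]].
Step i=4: Q has 4 at row 2, column 1; remove 5 from row 2 of P and reverse-bump: 5 enters row 1 and ejects 4. So w(4) = 4. P is now [[1, 3, 5]].
Step i=3: Q has 3 at row 1, column 3; remove that cell from P, ejecting 5. So w(3) = 5. P is now [[1, 3]].
Step i=2: Q has 2 at row 1, column 2; remove that cell from P, ejecting 3. So w(2) = 3. P is now [[1]].
Step i=1: Q has 1 at row 1, column 1; remove that cell from P, ejecting 1. So w(1) = 1. P is now [].

So w = 1 3 5 4 2 6.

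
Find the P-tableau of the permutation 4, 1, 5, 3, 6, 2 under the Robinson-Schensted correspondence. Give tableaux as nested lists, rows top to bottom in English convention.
Insert 4: appended to row 1. P = [[4]].
Insert 1: 1 bumps 4 from row 1; 4 starts row 2. P = [[1], [4]].
Insert 5: appended to row 1. P = [[1, 5], [4]].
Insert 3: 3 bumps 5 from row 1; 5 appends to row 2. P = [[1, 3], [4, 5]].
Insert 6: appended to row 1. P = [[1, 3, 6], [4, 5]].
Insert 2: 2 bumps 3 from row 1; 3 bumps 4 from row 2; 4 starts row 3. P = [[1, 2, 6], [3, 5], [4]].

So P = [[1, 2, 6], [3, 5], [4]].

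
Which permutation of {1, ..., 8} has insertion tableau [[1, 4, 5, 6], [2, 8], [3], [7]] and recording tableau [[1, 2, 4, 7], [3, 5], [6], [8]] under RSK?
3 7 4 8 5 2 6 1

Reverse the RSK construction: for i from n down to 1, find the cell of Q containing i, remove the entry at that cell from P, and reverse-bump it up through P; the value ejected from row 1 is w(i).

Step i=8: Q has 8 at row 4, column 1; remove 7 from row 4 of P and reverse-bump: 7 enters row 3 and ejects 3; 3 enters row 2 and ejects 2; 2 enters row 1 and ejects 1. So w(8) = 1. P is now [[2, 4, 5, 6], [3, 8], [7]].
Step i=7: Q has 7 at row 1, column 4; remove that cell from P, ejecting 6. So w(7) = 6. P is now [[2, 4, 5], [3, 8], [7]].
Step i=6: Q has 6 at row 3, column 1; remove 7 from row 3 of P and reverse-bump: 7 enters row 2 and ejects 3; 3 enters row 1 and ejects 2. So w(6) = 2. P is now [[3, 4, 5], [7, 8]].
Step i=5: Q has 5 at row 2, column 2; remove 8 from row 2 of P and reverse-bump: 8 enters row 1 and ejects 5. So w(5) = 5. P is now [[3, 4, 8], [7]].
Step i=4: Q has 4 at row 1, column 3; remove that cell from P, ejecting 8. So w(4) = 8. P is now [[3, 4], [7]].
Step i=3: Q has 3 at row 2, column 1; remove 7 from row 2 of P and reverse-bump: 7 enters row 1 and ejects 4. So w(3) = 4. P is now [[3, 7]].
Step i=2: Q has 2 at row 1, column 2; remove that cell from P, ejecting 7. So w(2) = 7. P is now [[3]].
Step i=1: Q has 1 at row 1, column 1; remove that cell from P, ejecting 3. So w(1) = 3. P is now [].

So w = 3 7 4 8 5 2 6 1.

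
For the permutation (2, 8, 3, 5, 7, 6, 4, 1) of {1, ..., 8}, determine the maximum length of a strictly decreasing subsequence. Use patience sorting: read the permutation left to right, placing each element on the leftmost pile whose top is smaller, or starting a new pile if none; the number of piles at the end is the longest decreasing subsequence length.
5

2: new pile. tops = [2]
8: onto pile 1 (replacing 2). tops = [8]
3: new pile. tops = [8, 3]
5: onto pile 2 (replacing 3). tops = [8, 5]
7: onto pile 2 (replacing 5). tops = [8, 7]
6: new pile. tops = [8, 7, 6]
4: new pile. tops = [8, 7, 6, 4]
1: new pile. tops = [8, 7, 6, 4, 1]

5 piles, so the longest decreasing subsequence has length 5.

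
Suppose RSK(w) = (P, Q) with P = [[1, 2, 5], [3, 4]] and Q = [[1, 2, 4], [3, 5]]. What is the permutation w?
3 4 1 5 2

Reverse the RSK construction: for i from n down to 1, find the cell of Q containing i, remove the entry at that cell from P, and reverse-bump it up through P; the value ejected from row 1 is w(i).

Step i=5: Q has 5 at row 2, column 2; remove 4 from row 2 of P and reverse-bump: 4 enters row 1 and ejects 2. So w(5) = 2. P is now [[1, 4, 5], [3]].
Step i=4: Q has 4 at row 1, column 3; remove that cell from P, ejecting 5. So w(4) = 5. P is now [[1, 4], [3]].
Step i=3: Q has 3 at row 2, column 1; remove 3 from row 2 of P and reverse-bump: 3 enters row 1 and ejects 1. So w(3) = 1. P is now [[3, 4]].
Step i=2: Q has 2 at row 1, column 2; remove that cell from P, ejecting 4. So w(2) = 4. P is now [[3]].
Step i=1: Q has 1 at row 1, column 1; remove that cell from P, ejecting 3. So w(1) = 3. P is now [].

So w = 3 4 1 5 2.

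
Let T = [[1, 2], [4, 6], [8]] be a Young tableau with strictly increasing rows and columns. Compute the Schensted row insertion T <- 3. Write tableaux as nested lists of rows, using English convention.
[[1, 2, 3], [4, 6], [8]]

3 is larger than every entry of row 1, so it is appended to row 1. The new tableau is [[1, 2, 3], [4, 6], [8]].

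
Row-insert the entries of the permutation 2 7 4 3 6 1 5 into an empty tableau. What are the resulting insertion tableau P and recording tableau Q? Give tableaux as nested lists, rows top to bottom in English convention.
P = [[1, 3, 5], [2, 6], [4], [7]], Q = [[1, 2, 5], [3, 7], [4], [6]]

Insert each entry of the permutation into P by Schensted row insertion, recording in Q the position of each new cell.

After inserting 2: P = [[2]].
After inserting 7: P = [[2, 7]].
After inserting 4: P = [[2, 4], [7]].
After inserting 3: P = [[2, 3], [4], [7]].
After inserting 6: P = [[2, 3, 6], [4], [7]].
After inserting 1: P = [[1, 3, 6], [2], [4], [7]].
After inserting 5: P = [[1, 3, 5], [2, 6], [4], [7]].

So P = [[1, 3, 5], [2, 6], [4], [7]], Q = [[1, 2, 5], [3, 7], [4], [6]].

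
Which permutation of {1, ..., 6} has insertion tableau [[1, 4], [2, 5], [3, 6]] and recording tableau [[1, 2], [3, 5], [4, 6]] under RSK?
3 6 2 1 5 4

Reverse the RSK construction: for i from n down to 1, find the cell of Q containing i, remove the entry at that cell from P, and reverse-bump it up through P; the value ejected from row 1 is w(i).

Step i=6: Q has 6 at row 3, column 2; remove 6 from row 3 of P and reverse-bump: 6 enters row 2 and ejects 5; 5 enters row 1 and ejects 4. So w(6) = 4. P is now [[1, 5], [2, 6], [3]].
Step i=5: Q has 5 at row 2, column 2; remove 6 from row 2 of P and reverse-bump: 6 enters row 1 and ejects 5. So w(5) = 5. P is now [[1, 6], [2], [3]].
Step i=4: Q has 4 at row 3, column 1; remove 3 from row 3 of P and reverse-bump: 3 enters row 2 and ejects 2; 2 enters row 1 and ejects 1. So w(4) = 1. P is now [[2, 6], [3]].
Step i=3: Q has 3 at row 2, column 1; remove 3 from row 2 of P and reverse-bump: 3 enters row 1 and ejects 2. So w(3) = 2. P is now [[3, 6]].
Step i=2: Q has 2 at row 1, column 2; remove that cell from P, ejecting 6. So w(2) = 6. P is now [[3]].
Step i=1: Q has 1 at row 1, column 1; remove that cell from P, ejecting 3. So w(1) = 3. P is now [].

So w = 3 6 2 1 5 4.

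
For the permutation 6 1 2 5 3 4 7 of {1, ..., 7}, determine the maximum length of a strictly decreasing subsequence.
3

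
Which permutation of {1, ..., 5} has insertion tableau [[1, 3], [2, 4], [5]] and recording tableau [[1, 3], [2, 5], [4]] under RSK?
5 2 4 1 3

Reverse the RSK construction: for i from n down to 1, find the cell of Q containing i, remove the entry at that cell from P, and reverse-bump it up through P; the value ejected from row 1 is w(i).

Step i=5: Q has 5 at row 2, column 2; remove 4 from row 2 of P and reverse-bump: 4 enters row 1 and ejects 3. So w(5) = 3. P is now [[1, 4], [2], [5]].
Step i=4: Q has 4 at row 3, column 1; remove 5 from row 3 of P and reverse-bump: 5 enters row 2 and ejects 2; 2 enters row 1 and ejects 1. So w(4) = 1. P is now [[2, 4], [5]].
Step i=3: Q has 3 at row 1, column 2; remove that cell from P, ejecting 4. So w(3) = 4. P is now [[2], [5]].
Step i=2: Q has 2 at row 2, column 1; remove 5 from row 2 of P and reverse-bump: 5 enters row 1 and ejects 2. So w(2) = 2. P is now [[5]].
Step i=1: Q has 1 at row 1, column 1; remove that cell from P, ejecting 5. So w(1) = 5. P is now [].

So w = 5 2 4 1 3.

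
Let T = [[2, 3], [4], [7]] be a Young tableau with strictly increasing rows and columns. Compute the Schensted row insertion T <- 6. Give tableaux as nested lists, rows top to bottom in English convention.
[[2, 3, 6], [4], [7]]

6 is larger than every entry of row 1, so it is appended to row 1. The new tableau is [[2, 3, 6], [4], [7]].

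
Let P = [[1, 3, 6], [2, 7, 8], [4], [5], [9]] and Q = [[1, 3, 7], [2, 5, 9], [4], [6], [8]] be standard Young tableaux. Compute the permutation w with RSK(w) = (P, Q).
9 5 7 2 4 3 8 1 6

Reverse the RSK construction: for i from n down to 1, find the cell of Q containing i, remove the entry at that cell from P, and reverse-bump it up through P; the value ejected from row 1 is w(i).

Step i=9: Q has 9 at row 2, column 3; remove 8 from row 2 of P and reverse-bump: 8 enters row 1 and ejects 6. So w(9) = 6. P is now [[1, 3, 8], [2, 7], [4], [5], [9]].
Step i=8: Q has 8 at row 5, column 1; remove 9 from row 5 of P and reverse-bump: 9 enters row 4 and ejects 5; 5 enters row 3 and ejects 4; 4 enters row 2 and ejects 2; 2 enters row 1 and ejects 1. So w(8) = 1. P is now [[2, 3, 8], [4, 7], [5], [9]].
Step i=7: Q has 7 at row 1, column 3; remove that cell from P, ejecting 8. So w(7) = 8. P is now [[2, 3], [4, 7], [5], [9]].
Step i=6: Q has 6 at row 4, column 1; remove 9 from row 4 of P and reverse-bump: 9 enters row 3 and ejects 5; 5 enters row 2 and ejects 4; 4 enters row 1 and ejects 3. So w(6) = 3. P is now [[2, 4], [5, 7], [9]].
Step i=5: Q has 5 at row 2, column 2; remove 7 from row 2 of P and reverse-bump: 7 enters row 1 and ejects 4. So w(5) = 4. P is now [[2, 7], [5], [9]].
Step i=4: Q has 4 at row 3, column 1; remove 9 from row 3 of P and reverse-bump: 9 enters row 2 and ejects 5; 5 enters row 1 and ejects 2. So w(4) = 2. P is now [[5, 7], [9]].
Step i=3: Q has 3 at row 1, column 2; remove that cell from P, ejecting 7. So w(3) = 7. P is now [[5], [9]].
Step i=2: Q has 2 at row 2, column 1; remove 9 from row 2 of P and reverse-bump: 9 enters row 1 and ejects 5. So w(2) = 5. P is now [[9]].
Step i=1: Q has 1 at row 1, column 1; remove that cell from P, ejecting 9. So w(1) = 9. P is now [].

So w = 9 5 7 2 4 3 8 1 6.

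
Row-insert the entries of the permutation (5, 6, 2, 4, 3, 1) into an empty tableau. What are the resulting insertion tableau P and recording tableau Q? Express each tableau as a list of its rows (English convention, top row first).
Insert each entry of the permutation into P by Schensted row insertion, recording in Q the position of each new cell.

Insert 5: appended to row 1. P = [[5]].
Insert 6: appended to row 1. P = [[5, 6]].
Insert 2: 2 bumps 5 from row 1; 5 starts row 2. P = [[2, 6], [5]].
Insert 4: 4 bumps 6 from row 1; 6 appends to row 2. P = [[2, 4], [5, 6]].
Insert 3: 3 bumps 4 from row 1; 4 bumps 5 from row 2; 5 starts row 3. P = [[2, 3], [4, 6], [5]].
Insert 1: 1 bumps 2 from row 1; 2 bumps 4 from row 2; 4 bumps 5 from row 3; 5 starts row 4. P = [[1, 3], [2, 6], [4], [5]].

So P = [[1, 3], [2, 6], [4], [5]], Q = [[1, 2], [3, 4], [5], [6]].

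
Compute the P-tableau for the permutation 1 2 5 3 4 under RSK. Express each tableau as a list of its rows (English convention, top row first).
P = [[1, 2, 3, 4], [5]]

Insert 1: appended to row 1. P = [[1]].
Insert 2: appended to row 1. P = [[1, 2]].
Insert 5: appended to row 1. P = [[1, 2, 5]].
Insert 3: 3 bumps 5 from row 1; 5 starts row 2. P = [[1, 2, 3], [5]].
Insert 4: appended to row 1. P = [[1, 2, 3, 4], [5]].

So P = [[1, 2, 3, 4], [5]].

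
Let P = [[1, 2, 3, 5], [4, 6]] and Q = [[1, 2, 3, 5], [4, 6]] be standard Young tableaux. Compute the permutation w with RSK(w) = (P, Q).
Reverse the RSK construction: for i from n down to 1, find the cell of Q containing i, remove the entry at that cell from P, and reverse-bump it up through P; the value ejected from row 1 is w(i).

Step i=6: Q has 6 at row 2, column 2; remove 6 from row 2 of P and reverse-bump: 6 enters row 1 and ejects 5. So w(6) = 5. P is now [[1, 2, 3, 6], [4]].
Step i=5: Q has 5 at row 1, column 4; remove that cell from P, ejecting 6. So w(5) = 6. P is now [[1, 2, 3], [4]].
Step i=4: Q has 4 at row 2, column 1; remove 4 from row 2 of P and reverse-bump: 4 enters row 1 and ejects 3. So w(4) = 3. P is now [[1, 2, 4]].
Step i=3: Q has 3 at row 1, column 3; remove that cell from P, ejecting 4. So w(3) = 4. P is now [[1, 2]].
Step i=2: Q has 2 at row 1, column 2; remove that cell from P, ejecting 2. So w(2) = 2. P is now [[1]].
Step i=1: Q has 1 at row 1, column 1; remove that cell from P, ejecting 1. So w(1) = 1. P is now [].

So w = 1 2 4 3 6 5.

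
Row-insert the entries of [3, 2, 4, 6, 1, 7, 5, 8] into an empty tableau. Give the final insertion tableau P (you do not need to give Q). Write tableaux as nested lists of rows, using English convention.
Insert 3: appended to row 1. P = [[3]].
Insert 2: 2 bumps 3 from row 1; 3 starts row 2. P = [[2], [3]].
Insert 4: appended to row 1. P = [[2, 4], [3]].
Insert 6: appended to row 1. P = [[2, 4, 6], [3]].
Insert 1: 1 bumps 2 from row 1; 2 bumps 3 from row 2; 3 starts row 3. P = [[1, 4, 6], [2], [3]].
Insert 7: appended to row 1. P = [[1, 4, 6, 7], [2], [3]].
Insert 5: 5 bumps 6 from row 1; 6 appends to row 2. P = [[1, 4, 5, 7], [2, 6], [3]].
Insert 8: appended to row 1. P = [[1, 4, 5, 7, 8], [2, 6], [3]].

So P = [[1, 4, 5, 7, 8], [2, 6], [3]].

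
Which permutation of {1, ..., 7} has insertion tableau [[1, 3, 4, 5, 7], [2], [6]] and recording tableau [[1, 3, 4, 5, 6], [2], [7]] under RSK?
Reverse the RSK construction: for i from n down to 1, find the cell of Q containing i, remove the entry at that cell from P, and reverse-bump it up through P; the value ejected from row 1 is w(i).

Step i=7: Q has 7 at row 3, column 1; remove 6 from row 3 of P and reverse-bump: 6 enters row 2 and ejects 2; 2 enters row 1 and ejects 1. So w(7) = 1. P is now [[2, 3, 4, 5, 7], [6]].
Step i=6: Q has 6 at row 1, column 5; remove that cell from P, ejecting 7. So w(6) = 7. P is now [[2, 3, 4, 5], [6]].
Step i=5: Q has 5 at row 1, column 4; remove that cell from P, ejecting 5. So w(5) = 5. P is now [[2, 3, 4], [6]].
Step i=4: Q has 4 at row 1, column 3; remove that cell from P, ejecting 4. So w(4) = 4. P is now [[2, 3], [6]].
Step i=3: Q has 3 at row 1, column 2; remove that cell from P, ejecting 3. So w(3) = 3. P is now [[2], [6]].
Step i=2: Q has 2 at row 2, column 1; remove 6 from row 2 of P and reverse-bump: 6 enters row 1 and ejects 2. So w(2) = 2. P is now [[6]].
Step i=1: Q has 1 at row 1, column 1; remove that cell from P, ejecting 6. So w(1) = 6. P is now [].

So w = 6 2 3 4 5 7 1.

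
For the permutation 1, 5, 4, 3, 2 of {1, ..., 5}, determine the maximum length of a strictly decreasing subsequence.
4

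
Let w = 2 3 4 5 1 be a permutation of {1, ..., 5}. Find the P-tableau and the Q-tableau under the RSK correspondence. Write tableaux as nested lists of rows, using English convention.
P = [[1, 3, 4, 5], [2]], Q = [[1, 2, 3, 4], [5]]

Insert each entry of the permutation into P by Schensted row insertion, recording in Q the position of each new cell.

Insert 2: appended to row 1. P = [[2]].
Insert 3: appended to row 1. P = [[2, 3]].
Insert 4: appended to row 1. P = [[2, 3, 4]].
Insert 5: appended to row 1. P = [[2, 3, 4, 5]].
Insert 1: 1 bumps 2 from row 1; 2 starts row 2. P = [[1, 3, 4, 5], [2]].

So P = [[1, 3, 4, 5], [2]], Q = [[1, 2, 3, 4], [5]].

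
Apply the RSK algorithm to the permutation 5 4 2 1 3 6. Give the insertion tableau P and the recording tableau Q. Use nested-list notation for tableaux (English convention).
P = [[1, 3, 6], [2], [4], [5]], Q = [[1, 5, 6], [2], [3], [4]]

Insert each entry of the permutation into P by Schensted row insertion, recording in Q the position of each new cell.

Insert 5: appended to row 1. P = [[5]], Q = [[1]].
Insert 4: 4 bumps 5 from row 1; 5 starts row 2. P = [[4], [5]], Q = [[1], [2]].
Insert 2: 2 bumps 4 from row 1; 4 bumps 5 from row 2; 5 starts row 3. P = [[2], [4], [5]], Q = [[1], [2], [3]].
Insert 1: 1 bumps 2 from row 1; 2 bumps 4 from row 2; 4 bumps 5 from row 3; 5 starts row 4. P = [[1], [2], [4], [5]], Q = [[1], [2], [3], [4]].
Insert 3: appended to row 1. P = [[1, 3], [2], [4], [5]], Q = [[1, 5], [2], [3], [4]].
Insert 6: appended to row 1. P = [[1, 3, 6], [2], [4], [5]], Q = [[1, 5, 6], [2], [3], [4]].

So P = [[1, 3, 6], [2], [4], [5]], Q = [[1, 5, 6], [2], [3], [4]].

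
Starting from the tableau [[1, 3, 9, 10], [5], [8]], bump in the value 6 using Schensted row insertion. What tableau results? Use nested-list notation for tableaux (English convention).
In row 1, 6 replaces 9 (the leftmost entry greater than 6); 9 is bumped to row 2. 9 is appended to row 2. The new tableau is [[1, 3, 6, 10], [5, 9], [8]].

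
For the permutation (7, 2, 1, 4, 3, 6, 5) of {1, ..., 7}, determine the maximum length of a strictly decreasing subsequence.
3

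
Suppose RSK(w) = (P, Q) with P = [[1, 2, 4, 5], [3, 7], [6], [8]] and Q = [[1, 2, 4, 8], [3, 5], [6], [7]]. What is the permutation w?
Reverse the RSK construction: for i from n down to 1, find the cell of Q containing i, remove the entry at that cell from P, and reverse-bump it up through P; the value ejected from row 1 is w(i).

Step i=8: Q has 8 at row 1, column 4; remove that cell from P, ejecting 5. So w(8) = 5. P is now [[1, 2, 4], [3, 7], [6], [8]].
Step i=7: Q has 7 at row 4, column 1; remove 8 from row 4 of P and reverse-bump: 8 enters row 3 and ejects 6; 6 enters row 2 and ejects 3; 3 enters row 1 and ejects 2. So w(7) = 2. P is now [[1, 3, 4], [6, 7], [8]].
Step i=6: Q has 6 at row 3, column 1; remove 8 from row 3 of P and reverse-bump: 8 enters row 2 and ejects 7; 7 enters row 1 and ejects 4. So w(6) = 4. P is now [[1, 3, 7], [6, 8]].
Step i=5: Q has 5 at row 2, column 2; remove 8 from row 2 of P and reverse-bump: 8 enters row 1 and ejects 7. So w(5) = 7. P is now [[1, 3, 8], [6]].
Step i=4: Q has 4 at row 1, column 3; remove that cell from P, ejecting 8. So w(4) = 8. P is now [[1, 3], [6]].
Step i=3: Q has 3 at row 2, column 1; remove 6 from row 2 of P and reverse-bump: 6 enters row 1 and ejects 3. So w(3) = 3. P is now [[1, 6]].
Step i=2: Q has 2 at row 1, column 2; remove that cell from P, ejecting 6. So w(2) = 6. P is now [[1]].
Step i=1: Q has 1 at row 1, column 1; remove that cell from P, ejecting 1. So w(1) = 1. P is now [].

So w = 1 6 3 8 7 4 2 5.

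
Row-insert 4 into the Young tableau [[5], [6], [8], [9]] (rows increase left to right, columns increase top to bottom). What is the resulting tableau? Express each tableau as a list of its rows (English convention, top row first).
[[4], [5], [6], [8], [9]]

In row 1, 4 replaces 5 (the leftmost entry greater than 4); 5 is bumped to row 2. In row 2, 5 replaces 6 (the leftmost entry greater than 5); 6 is bumped to row 3. In row 3, 6 replaces 8 (the leftmost entry greater than 6); 8 is bumped to row 4. In row 4, 8 replaces 9 (the leftmost entry greater than 8); 9 is bumped to row 5. 9 starts a new row 5. The new tableau is [[4], [5], [6], [8], [9]].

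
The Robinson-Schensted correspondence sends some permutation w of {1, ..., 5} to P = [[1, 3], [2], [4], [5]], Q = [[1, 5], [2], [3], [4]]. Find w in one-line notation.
5 4 2 1 3

Reverse the RSK construction: for i from n down to 1, find the cell of Q containing i, remove the entry at that cell from P, and reverse-bump it up through P; the value ejected from row 1 is w(i).

Step i=5: Q has 5 at row 1, column 2; remove that cell from P, ejecting 3. So w(5) = 3. P is now [[1], [2], [4], [5]].
Step i=4: Q has 4 at row 4, column 1; remove 5 from row 4 of P and reverse-bump: 5 enters row 3 and ejects 4; 4 enters row 2 and ejects 2; 2 enters row 1 and ejects 1. So w(4) = 1. P is now [[2], [4], [5]].
Step i=3: Q has 3 at row 3, column 1; remove 5 from row 3 of P and reverse-bump: 5 enters row 2 and ejects 4; 4 enters row 1 and ejects 2. So w(3) = 2. P is now [[4], [5]].
Step i=2: Q has 2 at row 2, column 1; remove 5 from row 2 of P and reverse-bump: 5 enters row 1 and ejects 4. So w(2) = 4. P is now [[5]].
Step i=1: Q has 1 at row 1, column 1; remove that cell from P, ejecting 5. So w(1) = 5. P is now [].

So w = 5 4 2 1 3.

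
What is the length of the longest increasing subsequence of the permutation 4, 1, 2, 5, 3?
3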